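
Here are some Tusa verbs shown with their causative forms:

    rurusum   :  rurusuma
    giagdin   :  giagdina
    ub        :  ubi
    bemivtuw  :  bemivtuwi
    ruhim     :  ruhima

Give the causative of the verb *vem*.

vema

The suffix is conditioned by the final consonant: -a when the stem ends in a nasal (*rurusum*, *giagdin*, *ruhim*); -i when the stem ends in a non-nasal consonant (*ub*, *bemivtuw*).
*vem*: final consonant = /m/, a nasal → -a → *vema*.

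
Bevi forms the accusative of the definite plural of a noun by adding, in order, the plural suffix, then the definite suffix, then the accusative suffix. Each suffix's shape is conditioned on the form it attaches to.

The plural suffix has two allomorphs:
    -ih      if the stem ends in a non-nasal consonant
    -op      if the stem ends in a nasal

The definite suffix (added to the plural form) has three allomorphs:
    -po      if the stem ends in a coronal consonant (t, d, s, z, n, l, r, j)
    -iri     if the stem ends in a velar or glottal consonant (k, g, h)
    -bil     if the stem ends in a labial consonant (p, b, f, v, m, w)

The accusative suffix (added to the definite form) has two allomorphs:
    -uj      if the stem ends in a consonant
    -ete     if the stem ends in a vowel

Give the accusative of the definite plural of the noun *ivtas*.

ivtasihiriete

Since the final consonant of *ivtas* is /s/ (non-nasal), it takes -ih, giving *ivtasih*.
The final consonant of the plural form *ivtasih* is /h/, which is velar/glottal, so the definite suffix is -iri, giving *ivtasihiri*.
Since the final sound of the definite form *ivtasihiri* is /i/ (a vowel), it takes -ete, giving *ivtasihiriete*.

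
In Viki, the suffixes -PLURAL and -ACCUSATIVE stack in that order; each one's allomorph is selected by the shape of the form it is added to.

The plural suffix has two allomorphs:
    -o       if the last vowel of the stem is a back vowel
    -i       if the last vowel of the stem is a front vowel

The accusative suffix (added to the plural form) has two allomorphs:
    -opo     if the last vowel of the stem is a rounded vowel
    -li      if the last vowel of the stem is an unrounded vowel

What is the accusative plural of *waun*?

waunoopo

*waun* — last vowel /u/ (a back vowel) → -o → *wauno*.
The last vowel of the plural form *wauno* is /o/, which is a rounded vowel, so the accusative suffix is -opo, giving *waunoopo*.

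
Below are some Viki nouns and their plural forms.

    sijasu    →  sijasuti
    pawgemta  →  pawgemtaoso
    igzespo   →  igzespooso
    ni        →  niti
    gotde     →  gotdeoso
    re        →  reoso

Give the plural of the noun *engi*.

The suffix is conditioned by the last vowel: -ti when the last vowel of the stem is a high vowel (*sijasu*, *ni*); -oso when the last vowel of the stem is a non-high vowel (*pawgemta*, *igzespo*, *gotde*, *re*).
*engi* — last vowel /i/ (a high vowel) → -ti → *engiti*.

engiti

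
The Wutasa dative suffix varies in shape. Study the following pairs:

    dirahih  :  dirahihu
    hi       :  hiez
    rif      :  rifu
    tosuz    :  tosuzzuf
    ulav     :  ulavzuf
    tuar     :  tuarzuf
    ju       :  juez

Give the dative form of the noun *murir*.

murirzuf

The suffix is conditioned by the final sound: -u when the stem ends in a voiceless consonant (*dirahih*, *rif*); -zuf when the stem ends in a voiced consonant (*tosuz*, *ulav*, *tuar*); -ez when the stem ends in a vowel (*hi*, *ju*).
The final sound of *murir* is /r/, which is a voiced consonant, so the suffix is -zuf, giving *murirzuf*.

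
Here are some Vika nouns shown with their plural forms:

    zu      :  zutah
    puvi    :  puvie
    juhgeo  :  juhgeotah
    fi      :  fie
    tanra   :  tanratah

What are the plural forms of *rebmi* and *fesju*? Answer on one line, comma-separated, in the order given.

The suffix is conditioned by the last vowel: -e when the last vowel of the stem is a front vowel (*puvi*, *fi*); -tah when the last vowel of the stem is a back vowel (*zu*, *juhgeo*, *tanra*).
*rebmi*: last vowel = /i/, a front vowel → -e → *rebmie*.
The last vowel of *fesju* is /u/, which is a back vowel, so the suffix is -tah, giving *fesjutah*.

rebmie, fesjutah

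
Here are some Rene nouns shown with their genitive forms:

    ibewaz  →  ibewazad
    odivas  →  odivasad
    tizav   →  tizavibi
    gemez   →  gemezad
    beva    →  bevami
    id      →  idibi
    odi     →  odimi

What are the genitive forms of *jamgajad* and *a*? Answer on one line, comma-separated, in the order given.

The pattern is sibilance of the final sound: -ad when the stem ends in a sibilant (*ibewaz*, *odivas*, *gemez*); -ibi when the stem ends in a non-sibilant consonant (*tizav*, *id*); -mi when the stem ends in a vowel (*beva*, *odi*).
*jamgajad* — final sound /d/ (a non-sibilant consonant) → -ibi → *jamgajadibi*.
The final sound of *a* is /a/, which is a vowel, so the suffix is -mi, giving *ami*.

jamgajadibi, ami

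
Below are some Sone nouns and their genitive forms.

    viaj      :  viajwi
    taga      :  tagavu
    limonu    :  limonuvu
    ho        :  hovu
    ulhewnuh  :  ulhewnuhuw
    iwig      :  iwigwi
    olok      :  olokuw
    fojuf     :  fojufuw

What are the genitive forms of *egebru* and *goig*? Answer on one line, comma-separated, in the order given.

The suffix is conditioned by the final sound: -uw when the stem ends in a voiceless consonant (*ulhewnuh*, *olok*, *fojuf*); -wi when the stem ends in a voiced consonant (*viaj*, *iwig*); -vu when the stem ends in a vowel (*taga*, *limonu*, *ho*).
Since the final sound of *egebru* is /u/ (a vowel), it takes -vu, giving *egebruvu*.
*goig* — final sound /g/ (a voiced consonant) → -wi → *goigwi*.

egebruvu, goigwi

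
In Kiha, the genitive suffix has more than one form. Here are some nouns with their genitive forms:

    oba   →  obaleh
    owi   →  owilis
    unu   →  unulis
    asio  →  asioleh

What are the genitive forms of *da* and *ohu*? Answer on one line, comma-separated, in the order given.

daleh, ohulis

The alternation tracks the last vowel of the stem — -lis when the last vowel of the stem is a high vowel (*owi*, *unu*); -leh when the last vowel of the stem is a non-high vowel (*oba*, *asio*).
*da* — last vowel /a/ (a non-high vowel) → -leh → *daleh*.
The last vowel of *ohu* is /u/, which is a high vowel, so the suffix is -lis, giving *ohulis*.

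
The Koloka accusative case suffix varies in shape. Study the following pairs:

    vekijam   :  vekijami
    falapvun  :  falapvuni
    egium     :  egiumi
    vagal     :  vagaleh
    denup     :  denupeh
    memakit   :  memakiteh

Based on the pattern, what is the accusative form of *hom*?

homi

The alternation tracks the final consonant of the stem — -i when the stem ends in a nasal (*vekijam*, *falapvun*, *egium*); -eh when the stem ends in a non-nasal consonant (*vagal*, *denup*, *memakit*).
*hom* — final consonant /m/ (a nasal) → -i → *homi*.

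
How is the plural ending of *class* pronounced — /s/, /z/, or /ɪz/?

The stem *class* ends in a sibilant (/s, z, ʃ, ʒ, tʃ, dʒ/).
The plural suffix surfaces as /ɪz/ after sibilants, /s/ after other voiceless consonants, and /z/ after other voiced sounds.
So the plural -s on *class* is pronounced /ɪz/.

/ɪz/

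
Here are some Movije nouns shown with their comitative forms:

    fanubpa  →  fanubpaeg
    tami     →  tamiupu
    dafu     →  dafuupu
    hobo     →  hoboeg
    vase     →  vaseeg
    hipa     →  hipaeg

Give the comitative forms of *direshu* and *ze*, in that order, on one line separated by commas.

direshuupu, zeeg

Looking at the last vowel of each stem: -upu when the last vowel of the stem is a high vowel (*tami*, *dafu*); -eg when the last vowel of the stem is a non-high vowel (*fanubpa*, *hobo*, *vase*, *hipa*).
The last vowel of *direshu* is /u/, which is a high vowel, so the suffix is -upu, giving *direshuupu*.
The last vowel of *ze* is /e/, which is a non-high vowel, so the suffix is -eg, giving *zeeg*.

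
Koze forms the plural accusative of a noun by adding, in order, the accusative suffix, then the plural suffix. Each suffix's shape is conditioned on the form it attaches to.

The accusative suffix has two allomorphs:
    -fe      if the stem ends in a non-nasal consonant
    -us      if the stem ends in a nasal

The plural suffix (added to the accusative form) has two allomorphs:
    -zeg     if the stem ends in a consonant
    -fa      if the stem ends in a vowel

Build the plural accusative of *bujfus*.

bujfusfefa

*bujfus*: final consonant = /s/, non-nasal → -fe → *bujfusfe*.
Since the final sound of the accusative form *bujfusfe* is /e/ (a vowel), it takes -fa, giving *bujfusfefa*.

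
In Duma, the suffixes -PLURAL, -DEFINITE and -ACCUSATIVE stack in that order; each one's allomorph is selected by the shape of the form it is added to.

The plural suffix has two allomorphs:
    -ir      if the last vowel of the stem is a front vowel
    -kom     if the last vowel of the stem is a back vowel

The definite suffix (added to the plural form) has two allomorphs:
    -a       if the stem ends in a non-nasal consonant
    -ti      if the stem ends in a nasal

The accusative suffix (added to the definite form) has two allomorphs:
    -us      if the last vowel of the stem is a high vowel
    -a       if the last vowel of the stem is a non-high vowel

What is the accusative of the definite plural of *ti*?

The last vowel of *ti* is /i/, which is a front vowel, so the plural suffix is -ir, giving *tiir*.
The plural form *tiir*: final consonant = /r/, non-nasal → -a → *tiira*.
The definite form *tiira*: last vowel = /a/, a non-high vowel → -a → *tiiraa*.

tiiraa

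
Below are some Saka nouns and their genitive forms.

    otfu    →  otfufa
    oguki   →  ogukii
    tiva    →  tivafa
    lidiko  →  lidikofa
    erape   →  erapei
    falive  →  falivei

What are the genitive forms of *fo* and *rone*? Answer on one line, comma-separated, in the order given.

fofa, ronei

The alternation tracks the last vowel of the stem — -i when the last vowel of the stem is a front vowel (*oguki*, *erape*, *falive*); -fa when the last vowel of the stem is a back vowel (*otfu*, *tiva*, *lidiko*).
*fo* — last vowel /o/ (a back vowel) → -fa → *fofa*.
The last vowel of *rone* is /e/, which is a front vowel, so the suffix is -i, giving *ronei*.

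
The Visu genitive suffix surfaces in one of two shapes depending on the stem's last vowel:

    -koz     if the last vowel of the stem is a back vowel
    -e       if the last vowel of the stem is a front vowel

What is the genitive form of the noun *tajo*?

tajokoz

Since the last vowel of *tajo* is /o/ (a back vowel), it takes -koz, giving *tajokoz*.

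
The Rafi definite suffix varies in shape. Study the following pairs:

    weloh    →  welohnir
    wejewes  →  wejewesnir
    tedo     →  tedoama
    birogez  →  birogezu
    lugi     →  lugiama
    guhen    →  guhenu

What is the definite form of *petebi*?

petebiama

The pattern is voicing of the final sound: -nir when the stem ends in a voiceless consonant (*weloh*, *wejewes*); -u when the stem ends in a voiced consonant (*birogez*, *guhen*); -ama when the stem ends in a vowel (*tedo*, *lugi*).
*petebi*: final sound = /i/, a vowel → -ama → *petebiama*.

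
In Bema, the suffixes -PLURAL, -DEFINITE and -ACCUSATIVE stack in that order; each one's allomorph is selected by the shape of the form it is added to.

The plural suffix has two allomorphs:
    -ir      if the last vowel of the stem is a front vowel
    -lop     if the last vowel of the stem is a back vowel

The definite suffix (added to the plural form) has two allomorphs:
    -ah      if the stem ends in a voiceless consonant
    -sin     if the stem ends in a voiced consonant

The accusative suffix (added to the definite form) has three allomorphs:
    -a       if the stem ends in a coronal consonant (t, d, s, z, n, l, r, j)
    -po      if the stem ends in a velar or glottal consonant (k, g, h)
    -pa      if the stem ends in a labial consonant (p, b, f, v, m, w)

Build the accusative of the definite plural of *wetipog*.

*wetipog*: last vowel = /o/, a back vowel → -lop → *wetipoglop*.
The final consonant of the plural form *wetipoglop* is /p/, which is voiceless, so the definite suffix is -ah, giving *wetipoglopah*.
Since the final consonant of the definite form *wetipoglopah* is /h/ (velar/glottal), it takes -po, giving *wetipoglopahpo*.

wetipoglopahpo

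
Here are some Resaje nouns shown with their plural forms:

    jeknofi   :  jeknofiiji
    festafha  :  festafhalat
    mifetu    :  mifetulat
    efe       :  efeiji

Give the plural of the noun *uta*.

Looking at the last vowel of each stem: -iji when the last vowel of the stem is a front vowel (*jeknofi*, *efe*); -lat when the last vowel of the stem is a back vowel (*festafha*, *mifetu*).
The last vowel of *uta* is /a/, which is a back vowel, so the suffix is -lat, giving *utalat*.

utalat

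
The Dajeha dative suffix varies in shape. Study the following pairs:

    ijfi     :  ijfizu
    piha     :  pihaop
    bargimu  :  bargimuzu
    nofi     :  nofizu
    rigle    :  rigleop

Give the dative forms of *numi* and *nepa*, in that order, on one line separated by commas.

Looking at the last vowel of each stem: -zu when the last vowel of the stem is a high vowel (*ijfi*, *bargimu*, *nofi*); -op when the last vowel of the stem is a non-high vowel (*piha*, *rigle*).
The last vowel of *numi* is /i/, which is a high vowel, so the suffix is -zu, giving *numizu*.
The last vowel of *nepa* is /a/, which is a non-high vowel, so the suffix is -op, giving *nepaop*.

numizu, nepaop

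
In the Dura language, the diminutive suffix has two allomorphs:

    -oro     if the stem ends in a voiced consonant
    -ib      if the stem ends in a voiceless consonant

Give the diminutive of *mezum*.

mezumoro

*mezum*: final consonant = /m/, voiced → -oro → *mezumoro*.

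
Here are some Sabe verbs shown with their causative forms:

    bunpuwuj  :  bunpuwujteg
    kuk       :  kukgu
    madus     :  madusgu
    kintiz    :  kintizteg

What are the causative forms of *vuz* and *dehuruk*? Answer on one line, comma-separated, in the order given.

The pattern is voicing of the final consonant: -gu when the stem ends in a voiceless consonant (*kuk*, *madus*); -teg when the stem ends in a voiced consonant (*bunpuwuj*, *kintiz*).
The final consonant of *vuz* is /z/, which is voiced, so the suffix is -teg, giving *vuzteg*.
The final consonant of *dehuruk* is /k/, which is voiceless, so the suffix is -gu, giving *dehurukgu*.

vuzteg, dehurukgu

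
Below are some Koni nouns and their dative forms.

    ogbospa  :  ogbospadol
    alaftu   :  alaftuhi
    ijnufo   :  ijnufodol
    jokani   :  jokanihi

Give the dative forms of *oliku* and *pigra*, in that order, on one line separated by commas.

Looking at the last vowel of each stem: -hi when the last vowel of the stem is a high vowel (*alaftu*, *jokani*); -dol when the last vowel of the stem is a non-high vowel (*ogbospa*, *ijnufo*).
The last vowel of *oliku* is /u/, which is a high vowel, so the suffix is -hi, giving *olikuhi*.
*pigra* — last vowel /a/ (a non-high vowel) → -dol → *pigradol*.

olikuhi, pigradol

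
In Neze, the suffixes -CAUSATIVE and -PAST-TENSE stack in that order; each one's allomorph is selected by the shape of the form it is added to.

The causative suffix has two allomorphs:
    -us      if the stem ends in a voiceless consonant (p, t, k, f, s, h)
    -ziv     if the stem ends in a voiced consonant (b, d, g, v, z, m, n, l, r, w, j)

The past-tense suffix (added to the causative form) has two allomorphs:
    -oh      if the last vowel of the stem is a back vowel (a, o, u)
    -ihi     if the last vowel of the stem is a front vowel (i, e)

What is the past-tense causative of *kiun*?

kiunzivihi

*kiun* — final consonant /n/ (voiced) → -ziv → *kiunziv*.
The causative form *kiunziv*: last vowel = /i/, a front vowel → -ihi → *kiunzivihi*.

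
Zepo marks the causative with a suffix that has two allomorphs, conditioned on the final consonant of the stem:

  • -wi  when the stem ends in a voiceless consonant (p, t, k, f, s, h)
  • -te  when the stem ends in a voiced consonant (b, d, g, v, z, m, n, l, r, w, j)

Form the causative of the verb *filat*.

*filat*: final consonant = /t/, voiceless → -wi → *filatwi*.

filatwi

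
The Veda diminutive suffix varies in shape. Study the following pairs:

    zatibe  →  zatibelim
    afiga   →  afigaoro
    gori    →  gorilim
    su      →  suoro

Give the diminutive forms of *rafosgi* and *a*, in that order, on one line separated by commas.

rafosgilim, aoro

The alternation tracks the last vowel of the stem — -lim when the last vowel of the stem is a front vowel (*zatibe*, *gori*); -oro when the last vowel of the stem is a back vowel (*afiga*, *su*).
*rafosgi* — last vowel /i/ (a front vowel) → -lim → *rafosgilim*.
Since the last vowel of *a* is /a/ (a back vowel), it takes -oro, giving *aoro*.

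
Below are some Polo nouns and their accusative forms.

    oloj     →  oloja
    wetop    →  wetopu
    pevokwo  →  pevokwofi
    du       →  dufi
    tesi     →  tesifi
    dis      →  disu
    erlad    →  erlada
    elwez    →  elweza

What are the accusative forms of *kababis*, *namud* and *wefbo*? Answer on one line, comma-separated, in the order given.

kababisu, namuda, wefbofi

The pattern is voicing of the final sound: -u when the stem ends in a voiceless consonant (*wetop*, *dis*); -a when the stem ends in a voiced consonant (*oloj*, *erlad*, *elwez*); -fi when the stem ends in a vowel (*pevokwo*, *du*, *tesi*).
The final sound of *kababis* is /s/, which is a voiceless consonant, so the suffix is -u, giving *kababisu*.
*namud* — final sound /d/ (a voiced consonant) → -a → *namuda*.
*wefbo* — final sound /o/ (a vowel) → -fi → *wefbofi*.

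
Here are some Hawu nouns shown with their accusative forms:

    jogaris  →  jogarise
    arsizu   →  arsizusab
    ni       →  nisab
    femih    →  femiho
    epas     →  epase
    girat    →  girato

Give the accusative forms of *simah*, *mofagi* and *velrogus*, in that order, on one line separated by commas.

Looking at the final sound of each stem: -e when the stem ends in a sibilant (*jogaris*, *epas*); -o when the stem ends in a non-sibilant consonant (*femih*, *girat*); -sab when the stem ends in a vowel (*arsizu*, *ni*).
The final sound of *simah* is /h/, which is a non-sibilant consonant, so the suffix is -o, giving *simaho*.
Since the final sound of *mofagi* is /i/ (a vowel), it takes -sab, giving *mofagisab*.
The final sound of *velrogus* is /s/, which is a sibilant, so the suffix is -e, giving *velroguse*.

simaho, mofagisab, velroguse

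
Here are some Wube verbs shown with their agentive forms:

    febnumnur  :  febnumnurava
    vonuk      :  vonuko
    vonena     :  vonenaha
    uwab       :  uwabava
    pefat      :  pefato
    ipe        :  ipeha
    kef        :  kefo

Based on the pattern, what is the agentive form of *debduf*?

Looking at the final sound of each stem: -o when the stem ends in a voiceless consonant (*vonuk*, *pefat*, *kef*); -ava when the stem ends in a voiced consonant (*febnumnur*, *uwab*); -ha when the stem ends in a vowel (*vonena*, *ipe*).
*debduf* — final sound /f/ (a voiceless consonant) → -o → *debdufo*.

debdufo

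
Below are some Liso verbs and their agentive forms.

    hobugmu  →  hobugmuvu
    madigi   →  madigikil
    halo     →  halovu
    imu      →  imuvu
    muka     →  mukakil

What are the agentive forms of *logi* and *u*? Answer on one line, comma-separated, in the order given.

logikil, uvu

The suffix is conditioned by the last vowel: -vu when the last vowel of the stem is a rounded vowel (*hobugmu*, *halo*, *imu*); -kil when the last vowel of the stem is an unrounded vowel (*madigi*, *muka*).
The last vowel of *logi* is /i/, which is an unrounded vowel, so the suffix is -kil, giving *logikil*.
*u*: last vowel = /u/, a rounded vowel → -vu → *uvu*.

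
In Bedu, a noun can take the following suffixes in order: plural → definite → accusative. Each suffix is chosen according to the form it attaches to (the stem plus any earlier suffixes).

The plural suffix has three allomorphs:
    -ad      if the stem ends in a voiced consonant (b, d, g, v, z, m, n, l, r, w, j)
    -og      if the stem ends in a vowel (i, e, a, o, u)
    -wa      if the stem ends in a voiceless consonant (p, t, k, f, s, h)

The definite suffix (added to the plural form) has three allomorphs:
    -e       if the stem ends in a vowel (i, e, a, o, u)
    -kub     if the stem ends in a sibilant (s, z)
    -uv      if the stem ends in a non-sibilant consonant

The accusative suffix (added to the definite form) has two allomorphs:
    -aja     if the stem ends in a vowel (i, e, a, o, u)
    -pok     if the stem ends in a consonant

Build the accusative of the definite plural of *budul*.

The final sound of *budul* is /l/, which is a voiced consonant, so the plural suffix is -ad, giving *budulad*.
The plural form *budulad*: final sound = /d/, a non-sibilant consonant → -uv → *buduladuv*.
Since the final sound of the definite form *buduladuv* is /v/ (a consonant), it takes -pok, giving *buduladuvpok*.

buduladuvpok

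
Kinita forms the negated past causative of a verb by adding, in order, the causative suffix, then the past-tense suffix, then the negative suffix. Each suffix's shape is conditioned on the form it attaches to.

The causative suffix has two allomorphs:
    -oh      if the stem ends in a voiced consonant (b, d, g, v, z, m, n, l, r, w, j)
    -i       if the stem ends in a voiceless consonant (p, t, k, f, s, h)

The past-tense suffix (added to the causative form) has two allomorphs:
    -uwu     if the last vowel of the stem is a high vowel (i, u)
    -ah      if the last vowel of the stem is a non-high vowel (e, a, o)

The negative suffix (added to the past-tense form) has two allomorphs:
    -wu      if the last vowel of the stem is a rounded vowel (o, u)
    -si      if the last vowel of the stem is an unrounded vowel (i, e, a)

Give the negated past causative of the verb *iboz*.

*iboz*: final consonant = /z/, voiced → -oh → *ibozoh*.
Since the last vowel of the causative form *ibozoh* is /o/ (a non-high vowel), it takes -ah, giving *ibozohah*.
The past-tense form *ibozohah* — last vowel /a/ (an unrounded vowel) → -si → *ibozohahsi*.

ibozohahsi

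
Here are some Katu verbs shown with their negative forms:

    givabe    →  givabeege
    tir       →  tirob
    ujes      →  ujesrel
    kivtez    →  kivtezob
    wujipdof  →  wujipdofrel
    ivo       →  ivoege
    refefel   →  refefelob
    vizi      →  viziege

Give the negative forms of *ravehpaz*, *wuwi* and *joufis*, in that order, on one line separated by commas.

ravehpazob, wuwiege, joufisrel

The pattern is voicing of the final sound: -rel when the stem ends in a voiceless consonant (*ujes*, *wujipdof*); -ob when the stem ends in a voiced consonant (*tir*, *kivtez*, *refefel*); -ege when the stem ends in a vowel (*givabe*, *ivo*, *vizi*).
The final sound of *ravehpaz* is /z/, which is a voiced consonant, so the suffix is -ob, giving *ravehpazob*.
*wuwi*: final sound = /i/, a vowel → -ege → *wuwiege*.
*joufis*: final sound = /s/, a voiceless consonant → -rel → *joufisrel*.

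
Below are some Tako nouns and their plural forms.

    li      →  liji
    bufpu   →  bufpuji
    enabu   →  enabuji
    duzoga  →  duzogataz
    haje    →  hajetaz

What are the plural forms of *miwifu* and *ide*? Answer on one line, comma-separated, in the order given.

miwifuji, idetaz

The suffix is conditioned by the last vowel: -ji when the last vowel of the stem is a high vowel (*li*, *bufpu*, *enabu*); -taz when the last vowel of the stem is a non-high vowel (*duzoga*, *haje*).
*miwifu*: last vowel = /u/, a high vowel → -ji → *miwifuji*.
*ide*: last vowel = /e/, a non-high vowel → -taz → *idetaz*.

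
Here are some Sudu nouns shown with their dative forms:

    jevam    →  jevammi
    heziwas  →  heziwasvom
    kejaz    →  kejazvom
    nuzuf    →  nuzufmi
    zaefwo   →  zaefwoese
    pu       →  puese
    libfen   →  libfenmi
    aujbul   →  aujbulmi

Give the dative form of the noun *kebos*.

Looking at the final sound of each stem: -vom when the stem ends in a sibilant (*heziwas*, *kejaz*); -mi when the stem ends in a non-sibilant consonant (*jevam*, *nuzuf*, *libfen*, *aujbul*); -ese when the stem ends in a vowel (*zaefwo*, *pu*).
The final sound of *kebos* is /s/, which is a sibilant, so the suffix is -vom, giving *kebosvom*.

kebosvom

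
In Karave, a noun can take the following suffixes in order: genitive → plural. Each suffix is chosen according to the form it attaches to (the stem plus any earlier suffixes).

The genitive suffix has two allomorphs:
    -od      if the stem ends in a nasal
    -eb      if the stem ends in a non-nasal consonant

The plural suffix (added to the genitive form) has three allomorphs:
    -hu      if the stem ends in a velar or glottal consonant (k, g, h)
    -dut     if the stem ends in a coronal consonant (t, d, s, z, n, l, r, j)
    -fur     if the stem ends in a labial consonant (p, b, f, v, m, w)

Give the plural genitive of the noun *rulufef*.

rulufefebfur

Since the final consonant of *rulufef* is /f/ (non-nasal), it takes -eb, giving *rulufefeb*.
The final consonant of the genitive form *rulufefeb* is /b/, which is labial, so the plural suffix is -fur, giving *rulufefebfur*.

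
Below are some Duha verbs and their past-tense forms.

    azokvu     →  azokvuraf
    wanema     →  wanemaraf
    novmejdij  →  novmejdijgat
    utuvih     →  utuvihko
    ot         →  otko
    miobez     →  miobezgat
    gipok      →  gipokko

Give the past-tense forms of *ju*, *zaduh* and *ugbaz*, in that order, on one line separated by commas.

The suffix is conditioned by the final sound: -ko when the stem ends in a voiceless consonant (*utuvih*, *ot*, *gipok*); -gat when the stem ends in a voiced consonant (*novmejdij*, *miobez*); -raf when the stem ends in a vowel (*azokvu*, *wanema*).
The final sound of *ju* is /u/, which is a vowel, so the suffix is -raf, giving *juraf*.
The final sound of *zaduh* is /h/, which is a voiceless consonant, so the suffix is -ko, giving *zaduhko*.
Since the final sound of *ugbaz* is /z/ (a voiced consonant), it takes -gat, giving *ugbazgat*.

juraf, zaduhko, ugbazgat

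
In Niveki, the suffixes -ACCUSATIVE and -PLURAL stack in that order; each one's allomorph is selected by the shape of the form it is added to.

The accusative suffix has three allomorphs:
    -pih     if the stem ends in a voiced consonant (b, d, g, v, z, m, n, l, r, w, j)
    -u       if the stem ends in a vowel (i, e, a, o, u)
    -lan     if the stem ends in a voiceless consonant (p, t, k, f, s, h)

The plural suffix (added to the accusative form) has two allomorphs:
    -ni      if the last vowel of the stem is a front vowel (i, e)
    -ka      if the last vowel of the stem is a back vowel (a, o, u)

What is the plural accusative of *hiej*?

Since the final sound of *hiej* is /j/ (a voiced consonant), it takes -pih, giving *hiejpih*.
The accusative form *hiejpih* — last vowel /i/ (a front vowel) → -ni → *hiejpihni*.

hiejpihni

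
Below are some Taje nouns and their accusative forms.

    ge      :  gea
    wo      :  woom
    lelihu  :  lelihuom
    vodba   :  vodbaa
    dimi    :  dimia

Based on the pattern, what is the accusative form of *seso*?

The pattern is rounding harmony: -om when the last vowel of the stem is a rounded vowel (*wo*, *lelihu*); -a when the last vowel of the stem is an unrounded vowel (*ge*, *vodba*, *dimi*).
*seso*: last vowel = /o/, a rounded vowel → -om → *sesoom*.

sesoom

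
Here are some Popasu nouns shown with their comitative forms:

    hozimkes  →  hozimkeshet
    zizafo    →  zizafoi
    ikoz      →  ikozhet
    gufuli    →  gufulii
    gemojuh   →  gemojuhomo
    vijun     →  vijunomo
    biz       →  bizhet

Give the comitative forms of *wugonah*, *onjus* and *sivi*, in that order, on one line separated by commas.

The pattern is sibilance of the final sound: -het when the stem ends in a sibilant (*hozimkes*, *ikoz*, *biz*); -omo when the stem ends in a non-sibilant consonant (*gemojuh*, *vijun*); -i when the stem ends in a vowel (*zizafo*, *gufuli*).
*wugonah*: final sound = /h/, a non-sibilant consonant → -omo → *wugonahomo*.
The final sound of *onjus* is /s/, which is a sibilant, so the suffix is -het, giving *onjushet*.
*sivi*: final sound = /i/, a vowel → -i → *sivii*.

wugonahomo, onjushet, sivii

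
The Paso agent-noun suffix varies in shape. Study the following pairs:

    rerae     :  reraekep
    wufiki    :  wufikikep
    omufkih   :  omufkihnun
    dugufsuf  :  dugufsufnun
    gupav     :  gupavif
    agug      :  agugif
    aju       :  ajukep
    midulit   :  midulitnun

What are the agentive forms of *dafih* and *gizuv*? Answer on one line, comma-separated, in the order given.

dafihnun, gizuvif

The suffix is conditioned by the final sound: -nun when the stem ends in a voiceless consonant (*omufkih*, *dugufsuf*, *midulit*); -if when the stem ends in a voiced consonant (*gupav*, *agug*); -kep when the stem ends in a vowel (*rerae*, *wufiki*, *aju*).
*dafih*: final sound = /h/, a voiceless consonant → -nun → *dafihnun*.
*gizuv* — final sound /v/ (a voiced consonant) → -if → *gizuvif*.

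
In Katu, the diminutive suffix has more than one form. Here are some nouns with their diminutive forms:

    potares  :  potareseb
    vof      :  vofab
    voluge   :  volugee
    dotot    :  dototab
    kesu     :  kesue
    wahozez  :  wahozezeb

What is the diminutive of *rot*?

rotab

The pattern is sibilance of the final sound: -eb when the stem ends in a sibilant (*potares*, *wahozez*); -ab when the stem ends in a non-sibilant consonant (*vof*, *dotot*); -e when the stem ends in a vowel (*voluge*, *kesu*).
*rot* — final sound /t/ (a non-sibilant consonant) → -ab → *rotab*.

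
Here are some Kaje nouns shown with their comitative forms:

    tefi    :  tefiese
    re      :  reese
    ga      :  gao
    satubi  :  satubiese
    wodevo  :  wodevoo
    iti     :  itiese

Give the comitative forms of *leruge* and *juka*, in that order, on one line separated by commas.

The alternation tracks the last vowel of the stem — -ese when the last vowel of the stem is a front vowel (*tefi*, *re*, *satubi*, *iti*); -o when the last vowel of the stem is a back vowel (*ga*, *wodevo*).
Since the last vowel of *leruge* is /e/ (a front vowel), it takes -ese, giving *lerugeese*.
Since the last vowel of *juka* is /a/ (a back vowel), it takes -o, giving *jukao*.

lerugeese, jukao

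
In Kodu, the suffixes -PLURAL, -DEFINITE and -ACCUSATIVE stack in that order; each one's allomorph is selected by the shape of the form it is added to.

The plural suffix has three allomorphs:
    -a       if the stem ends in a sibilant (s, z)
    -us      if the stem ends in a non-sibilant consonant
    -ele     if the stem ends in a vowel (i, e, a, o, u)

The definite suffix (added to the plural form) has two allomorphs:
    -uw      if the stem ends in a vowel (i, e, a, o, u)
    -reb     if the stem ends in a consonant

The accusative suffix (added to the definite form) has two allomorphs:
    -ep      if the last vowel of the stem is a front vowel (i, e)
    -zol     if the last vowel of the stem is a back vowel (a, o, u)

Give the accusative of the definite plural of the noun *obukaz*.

*obukaz* — final sound /z/ (a sibilant) → -a → *obukaza*.
The plural form *obukaza*: final sound = /a/, a vowel → -uw → *obukazauw*.
The last vowel of the definite form *obukazauw* is /u/, which is a back vowel, so the accusative suffix is -zol, giving *obukazauwzol*.

obukazauwzol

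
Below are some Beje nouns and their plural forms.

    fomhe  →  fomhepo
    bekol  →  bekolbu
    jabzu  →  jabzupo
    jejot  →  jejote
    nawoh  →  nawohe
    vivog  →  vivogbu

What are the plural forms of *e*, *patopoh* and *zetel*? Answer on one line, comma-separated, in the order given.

epo, patopohe, zetelbu

The pattern is voicing of the final sound: -e when the stem ends in a voiceless consonant (*jejot*, *nawoh*); -bu when the stem ends in a voiced consonant (*bekol*, *vivog*); -po when the stem ends in a vowel (*fomhe*, *jabzu*).
Since the final sound of *e* is /e/ (a vowel), it takes -po, giving *epo*.
The final sound of *patopoh* is /h/, which is a voiceless consonant, so the suffix is -e, giving *patopohe*.
*zetel* — final sound /l/ (a voiced consonant) → -bu → *zetelbu*.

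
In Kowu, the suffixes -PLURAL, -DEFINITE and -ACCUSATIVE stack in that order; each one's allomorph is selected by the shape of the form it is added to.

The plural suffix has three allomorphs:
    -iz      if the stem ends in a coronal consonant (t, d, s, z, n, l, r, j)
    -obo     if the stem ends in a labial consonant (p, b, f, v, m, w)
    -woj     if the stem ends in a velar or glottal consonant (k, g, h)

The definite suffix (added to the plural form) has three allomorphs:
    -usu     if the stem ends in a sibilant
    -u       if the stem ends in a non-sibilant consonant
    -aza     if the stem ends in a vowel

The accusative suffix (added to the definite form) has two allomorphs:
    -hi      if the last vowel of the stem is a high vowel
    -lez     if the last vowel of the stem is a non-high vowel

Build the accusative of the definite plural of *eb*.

eboboazalez

The final consonant of *eb* is /b/, which is labial, so the plural suffix is -obo, giving *ebobo*.
The plural form *ebobo* — final sound /o/ (a vowel) → -aza → *eboboaza*.
The definite form *eboboaza* — last vowel /a/ (a non-high vowel) → -lez → *eboboazalez*.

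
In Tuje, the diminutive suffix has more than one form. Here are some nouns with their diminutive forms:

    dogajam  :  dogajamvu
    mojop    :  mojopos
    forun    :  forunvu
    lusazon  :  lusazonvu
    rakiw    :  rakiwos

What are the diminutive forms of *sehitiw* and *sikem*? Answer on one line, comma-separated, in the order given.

sehitiwos, sikemvu

The pattern is nasality of the final consonant: -vu when the stem ends in a nasal (*dogajam*, *forun*, *lusazon*); -os when the stem ends in a non-nasal consonant (*mojop*, *rakiw*).
*sehitiw*: final consonant = /w/, non-nasal → -os → *sehitiwos*.
*sikem* — final consonant /m/ (a nasal) → -vu → *sikemvu*.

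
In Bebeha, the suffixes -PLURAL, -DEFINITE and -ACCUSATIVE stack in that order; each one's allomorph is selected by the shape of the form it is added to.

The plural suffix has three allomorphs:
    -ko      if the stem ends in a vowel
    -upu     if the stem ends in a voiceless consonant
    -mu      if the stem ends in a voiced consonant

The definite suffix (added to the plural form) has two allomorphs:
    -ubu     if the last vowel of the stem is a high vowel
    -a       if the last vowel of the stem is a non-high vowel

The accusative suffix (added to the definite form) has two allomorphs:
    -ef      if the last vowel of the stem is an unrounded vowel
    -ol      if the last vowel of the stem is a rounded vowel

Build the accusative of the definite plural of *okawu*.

*okawu* — final sound /u/ (a vowel) → -ko → *okawuko*.
Since the last vowel of the plural form *okawuko* is /o/ (a non-high vowel), it takes -a, giving *okawukoa*.
Since the last vowel of the definite form *okawukoa* is /a/ (an unrounded vowel), it takes -ef, giving *okawukoaef*.

okawukoaef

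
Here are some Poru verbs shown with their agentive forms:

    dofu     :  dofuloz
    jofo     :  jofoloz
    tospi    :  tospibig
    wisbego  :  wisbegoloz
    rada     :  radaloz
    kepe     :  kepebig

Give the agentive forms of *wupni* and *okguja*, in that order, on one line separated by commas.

wupnibig, okgujaloz

Looking at the last vowel of each stem: -big when the last vowel of the stem is a front vowel (*tospi*, *kepe*); -loz when the last vowel of the stem is a back vowel (*dofu*, *jofo*, *wisbego*, *rada*).
*wupni* — last vowel /i/ (a front vowel) → -big → *wupnibig*.
*okguja* — last vowel /a/ (a back vowel) → -loz → *okgujaloz*.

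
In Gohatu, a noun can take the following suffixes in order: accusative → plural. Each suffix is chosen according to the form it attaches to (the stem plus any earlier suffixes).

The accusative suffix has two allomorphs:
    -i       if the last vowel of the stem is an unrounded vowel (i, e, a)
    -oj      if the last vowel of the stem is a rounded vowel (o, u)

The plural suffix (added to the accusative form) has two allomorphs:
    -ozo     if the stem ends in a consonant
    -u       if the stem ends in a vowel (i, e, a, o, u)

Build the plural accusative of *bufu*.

*bufu*: last vowel = /u/, a rounded vowel → -oj → *bufuoj*.
The accusative form *bufuoj* — final sound /j/ (a consonant) → -ozo → *bufuojozo*.

bufuojozo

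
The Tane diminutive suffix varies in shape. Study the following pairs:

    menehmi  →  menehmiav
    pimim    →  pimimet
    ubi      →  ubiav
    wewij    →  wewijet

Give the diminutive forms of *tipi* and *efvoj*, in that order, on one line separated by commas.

tipiav, efvojet

The pattern is consonant vs. vowel: -et when the stem ends in a consonant (*pimim*, *wewij*); -av when the stem ends in a vowel (*menehmi*, *ubi*).
*tipi* — final sound /i/ (a vowel) → -av → *tipiav*.
Since the final sound of *efvoj* is /j/ (a consonant), it takes -et, giving *efvojet*.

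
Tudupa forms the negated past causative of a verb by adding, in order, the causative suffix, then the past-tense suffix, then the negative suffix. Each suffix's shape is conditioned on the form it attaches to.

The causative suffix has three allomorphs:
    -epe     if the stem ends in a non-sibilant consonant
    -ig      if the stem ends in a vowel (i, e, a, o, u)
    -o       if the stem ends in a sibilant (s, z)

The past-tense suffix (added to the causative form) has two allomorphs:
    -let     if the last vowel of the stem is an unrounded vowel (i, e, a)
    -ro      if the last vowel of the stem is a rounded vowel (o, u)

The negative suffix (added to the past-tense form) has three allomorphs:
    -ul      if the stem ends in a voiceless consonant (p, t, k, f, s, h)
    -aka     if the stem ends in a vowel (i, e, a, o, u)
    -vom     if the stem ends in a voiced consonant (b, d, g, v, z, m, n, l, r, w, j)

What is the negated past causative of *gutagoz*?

The final sound of *gutagoz* is /z/, which is a sibilant, so the causative suffix is -o, giving *gutagozo*.
The causative form *gutagozo*: last vowel = /o/, a rounded vowel → -ro → *gutagozoro*.
The past-tense form *gutagozoro*: final sound = /o/, a vowel → -aka → *gutagozoroaka*.

gutagozoroaka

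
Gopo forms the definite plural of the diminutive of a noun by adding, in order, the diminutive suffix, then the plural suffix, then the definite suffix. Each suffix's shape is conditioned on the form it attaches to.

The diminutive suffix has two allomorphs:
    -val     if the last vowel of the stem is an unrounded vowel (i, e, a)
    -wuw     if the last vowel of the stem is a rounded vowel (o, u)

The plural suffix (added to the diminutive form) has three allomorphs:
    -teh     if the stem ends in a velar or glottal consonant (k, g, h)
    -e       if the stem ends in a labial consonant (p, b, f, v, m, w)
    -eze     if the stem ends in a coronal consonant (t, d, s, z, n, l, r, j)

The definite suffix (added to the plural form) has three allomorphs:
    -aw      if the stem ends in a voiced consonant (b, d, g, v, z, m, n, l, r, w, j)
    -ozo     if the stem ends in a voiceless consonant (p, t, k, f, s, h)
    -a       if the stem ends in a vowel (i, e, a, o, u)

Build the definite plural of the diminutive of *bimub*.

*bimub* — last vowel /u/ (a rounded vowel) → -wuw → *bimubwuw*.
The diminutive form *bimubwuw* — final consonant /w/ (labial) → -e → *bimubwuwe*.
The final sound of the plural form *bimubwuwe* is /e/, which is a vowel, so the definite suffix is -a, giving *bimubwuwea*.

bimubwuwea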